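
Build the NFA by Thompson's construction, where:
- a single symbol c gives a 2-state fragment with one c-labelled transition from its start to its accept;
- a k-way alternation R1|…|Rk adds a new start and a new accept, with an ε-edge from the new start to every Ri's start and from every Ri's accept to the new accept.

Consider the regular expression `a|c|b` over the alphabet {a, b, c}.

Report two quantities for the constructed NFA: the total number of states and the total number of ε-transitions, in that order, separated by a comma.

8, 6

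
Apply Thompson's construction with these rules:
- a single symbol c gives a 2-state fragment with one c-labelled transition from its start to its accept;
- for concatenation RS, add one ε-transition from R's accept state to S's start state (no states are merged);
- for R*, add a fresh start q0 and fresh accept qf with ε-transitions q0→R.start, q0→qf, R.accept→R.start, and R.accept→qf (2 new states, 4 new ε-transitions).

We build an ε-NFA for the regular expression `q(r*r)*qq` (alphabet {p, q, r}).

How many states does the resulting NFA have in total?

14

Per subexpression:
Each of the 5 symbol leaves contributes a 2-state fragment.
  r* — 4 states
  r*r — 6 states
  (r*r)* — 8 states
  q(r*r)*qq — 14 states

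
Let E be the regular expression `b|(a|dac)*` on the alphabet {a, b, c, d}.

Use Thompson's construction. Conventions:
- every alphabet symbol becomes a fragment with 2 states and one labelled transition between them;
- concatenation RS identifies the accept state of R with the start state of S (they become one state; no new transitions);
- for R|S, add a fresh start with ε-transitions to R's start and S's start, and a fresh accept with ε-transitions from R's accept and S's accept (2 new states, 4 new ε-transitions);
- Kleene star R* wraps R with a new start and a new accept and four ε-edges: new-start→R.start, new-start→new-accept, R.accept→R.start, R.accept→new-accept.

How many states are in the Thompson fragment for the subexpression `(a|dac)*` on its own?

10

Fragment for `(a|dac)*`:
Each of the 4 symbol leaves contributes a 2-state fragment.
  dac = 4 states
  a|dac = 8 states
  (a|dac)* = 10 states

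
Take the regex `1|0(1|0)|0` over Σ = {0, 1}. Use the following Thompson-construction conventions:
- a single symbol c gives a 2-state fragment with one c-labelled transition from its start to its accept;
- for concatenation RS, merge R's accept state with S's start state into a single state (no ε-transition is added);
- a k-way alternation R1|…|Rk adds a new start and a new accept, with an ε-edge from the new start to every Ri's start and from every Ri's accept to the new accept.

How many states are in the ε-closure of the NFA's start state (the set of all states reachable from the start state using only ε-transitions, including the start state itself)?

4

Let C(F) = |ε-closure(F.start)| within fragment F, and note whether F accepts ε. Symbol fragments have C = 1 and do not accept ε. Then:
  1|0 — new start ε-reaches every alternative's start; none of them accept ε, so the new accept is not reached: |ε-closure| = 1 + 1 + 1 = 3
  0(1|0) — |ε-closure| equals the left operand's closure size = 1 (its accept is not ε-reachable, so the closure stops there)
  1|0(1|0)|0 — new start ε-reaches every alternative's start; none of them accept ε, so the new accept is not reached: |ε-closure| = 1 + 1 + 1 + 1 = 4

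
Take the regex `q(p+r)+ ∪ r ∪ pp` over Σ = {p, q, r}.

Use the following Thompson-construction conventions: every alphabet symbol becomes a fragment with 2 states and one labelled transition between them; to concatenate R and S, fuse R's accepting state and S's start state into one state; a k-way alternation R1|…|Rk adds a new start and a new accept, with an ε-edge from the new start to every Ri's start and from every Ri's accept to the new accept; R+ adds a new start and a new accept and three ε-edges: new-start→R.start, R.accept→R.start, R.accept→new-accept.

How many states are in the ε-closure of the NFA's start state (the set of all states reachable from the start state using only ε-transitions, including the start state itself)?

4

Let C(F) = |ε-closure(F.start)| within fragment F, and note whether F accepts ε. Symbol fragments have C = 1 and do not accept ε. Then:
  p+ : |closure| = 1 + 1 = 2 (the body doesn't accept ε, so the new accept is not reached)
  p+r : |closure| equals the left operand's closure size = 2 (its accept is not ε-reachable, so the closure stops there)
  (p+r)+ : |closure| = 1 + 2 = 3 (the body doesn't accept ε, so the new accept is not reached)
  q(p+r)+ : |closure| equals the left operand's closure size = 1 (its accept is not ε-reachable, so the closure stops there)
  pp : |closure| equals the left operand's closure size = 1 (its accept is not ε-reachable, so the closure stops there)
  q(p+r)+ ∪ r ∪ pp : new start ε-reaches every alternative's start; none of them accept ε, so the new accept is not reached: |closure| = 1 + 1 + 1 + 1 = 4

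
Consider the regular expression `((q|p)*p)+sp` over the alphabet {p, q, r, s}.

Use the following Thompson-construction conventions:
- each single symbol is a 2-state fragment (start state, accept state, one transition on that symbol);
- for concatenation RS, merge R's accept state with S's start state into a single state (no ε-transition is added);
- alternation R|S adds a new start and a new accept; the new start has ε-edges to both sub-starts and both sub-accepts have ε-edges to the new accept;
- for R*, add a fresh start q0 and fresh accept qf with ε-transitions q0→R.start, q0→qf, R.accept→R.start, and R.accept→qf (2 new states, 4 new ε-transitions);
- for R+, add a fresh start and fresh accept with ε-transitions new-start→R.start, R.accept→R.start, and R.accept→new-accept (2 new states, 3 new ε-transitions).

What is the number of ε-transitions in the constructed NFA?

11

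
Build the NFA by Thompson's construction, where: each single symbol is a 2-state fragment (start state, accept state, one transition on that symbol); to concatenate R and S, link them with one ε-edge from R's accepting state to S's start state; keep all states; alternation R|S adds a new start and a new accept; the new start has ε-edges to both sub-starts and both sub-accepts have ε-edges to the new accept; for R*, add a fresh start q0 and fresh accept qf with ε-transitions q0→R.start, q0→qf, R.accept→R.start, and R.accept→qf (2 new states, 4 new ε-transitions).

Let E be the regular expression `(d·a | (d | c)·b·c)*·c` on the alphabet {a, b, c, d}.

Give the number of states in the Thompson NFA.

20

By structural recursion:
Each of the 7 symbol leaves contributes a 2-state fragment.
  d·a → 4 states
  d | c → 6 states
  (d | c)·b·c → 10 states
  d·a | (d | c)·b·c → 16 states
  (d·a | (d | c)·b·c)* → 18 states
  (d·a | (d | c)·b·c)*·c → 20 states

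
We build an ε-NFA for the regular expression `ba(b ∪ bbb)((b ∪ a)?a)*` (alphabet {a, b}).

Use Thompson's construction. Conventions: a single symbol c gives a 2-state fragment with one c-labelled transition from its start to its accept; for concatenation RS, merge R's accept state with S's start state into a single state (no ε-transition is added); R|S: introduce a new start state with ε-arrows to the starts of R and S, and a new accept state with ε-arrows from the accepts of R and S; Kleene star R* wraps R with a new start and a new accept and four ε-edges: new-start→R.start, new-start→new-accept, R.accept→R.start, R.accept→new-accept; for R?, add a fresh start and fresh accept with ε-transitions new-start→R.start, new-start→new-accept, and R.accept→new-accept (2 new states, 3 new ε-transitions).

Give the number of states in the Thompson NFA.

By structural recursion:
Each of the 9 symbol leaves contributes a 2-state fragment.
  bbb = 4 states
  b ∪ bbb = 8 states
  b ∪ a = 6 states
  (b ∪ a)? = 8 states
  (b ∪ a)?a = 9 states
  ((b ∪ a)?a)* = 11 states
  ba(b ∪ bbb)((b ∪ a)?a)* = 20 states

20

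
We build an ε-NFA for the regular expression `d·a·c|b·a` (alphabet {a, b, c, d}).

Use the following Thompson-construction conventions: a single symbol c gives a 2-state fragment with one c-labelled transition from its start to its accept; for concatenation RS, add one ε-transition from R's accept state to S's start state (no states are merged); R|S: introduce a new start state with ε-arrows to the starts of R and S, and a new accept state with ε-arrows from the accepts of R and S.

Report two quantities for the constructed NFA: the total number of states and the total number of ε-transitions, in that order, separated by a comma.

12, 7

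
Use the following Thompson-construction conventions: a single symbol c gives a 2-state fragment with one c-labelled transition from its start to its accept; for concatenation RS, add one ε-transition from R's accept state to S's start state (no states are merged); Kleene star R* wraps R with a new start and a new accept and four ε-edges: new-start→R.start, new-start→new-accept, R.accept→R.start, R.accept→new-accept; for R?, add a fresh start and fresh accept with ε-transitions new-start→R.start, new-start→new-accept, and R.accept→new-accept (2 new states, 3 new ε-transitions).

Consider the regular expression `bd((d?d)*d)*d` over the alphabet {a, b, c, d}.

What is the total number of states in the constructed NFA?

Bottom-up over the parse tree:
Each of the 6 symbol leaves contributes a 2-state fragment.
  d? — 4 states
  d?d — 6 states
  (d?d)* — 8 states
  (d?d)*d — 10 states
  ((d?d)*d)* — 12 states
  bd((d?d)*d)*d — 18 states

18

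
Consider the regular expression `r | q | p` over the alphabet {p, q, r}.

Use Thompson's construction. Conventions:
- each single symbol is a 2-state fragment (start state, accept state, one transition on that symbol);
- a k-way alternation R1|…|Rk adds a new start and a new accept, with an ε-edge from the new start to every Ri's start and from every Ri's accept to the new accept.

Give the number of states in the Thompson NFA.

8

By structural recursion:
Each of the 3 symbol leaves contributes a 2-state fragment.
  r | q | p — 8 states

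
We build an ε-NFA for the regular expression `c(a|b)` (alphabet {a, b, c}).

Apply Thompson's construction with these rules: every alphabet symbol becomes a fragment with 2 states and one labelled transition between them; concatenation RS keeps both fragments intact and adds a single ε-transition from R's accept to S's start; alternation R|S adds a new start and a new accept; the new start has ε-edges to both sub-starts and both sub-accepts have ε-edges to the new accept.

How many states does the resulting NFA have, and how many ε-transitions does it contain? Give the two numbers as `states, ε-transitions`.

8, 5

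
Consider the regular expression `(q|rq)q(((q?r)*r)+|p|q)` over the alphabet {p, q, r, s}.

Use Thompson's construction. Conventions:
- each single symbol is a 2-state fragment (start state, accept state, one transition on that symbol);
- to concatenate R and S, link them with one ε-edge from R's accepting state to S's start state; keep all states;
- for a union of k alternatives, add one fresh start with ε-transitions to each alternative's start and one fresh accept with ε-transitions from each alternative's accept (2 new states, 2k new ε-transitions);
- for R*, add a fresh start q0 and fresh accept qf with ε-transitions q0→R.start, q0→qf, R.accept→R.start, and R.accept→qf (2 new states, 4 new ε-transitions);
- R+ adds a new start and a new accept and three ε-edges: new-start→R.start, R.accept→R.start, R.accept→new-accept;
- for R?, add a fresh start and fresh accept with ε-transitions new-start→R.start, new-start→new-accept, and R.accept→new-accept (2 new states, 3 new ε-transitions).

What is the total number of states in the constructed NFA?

Per subexpression:
Each of the 9 symbol leaves contributes a 2-state fragment.
  rq = 4 states
  q|rq = 8 states
  q? = 4 states
  q?r = 6 states
  (q?r)* = 8 states
  (q?r)*r = 10 states
  ((q?r)*r)+ = 12 states
  ((q?r)*r)+|p|q = 18 states
  (q|rq)q(((q?r)*r)+|p|q) = 28 states

28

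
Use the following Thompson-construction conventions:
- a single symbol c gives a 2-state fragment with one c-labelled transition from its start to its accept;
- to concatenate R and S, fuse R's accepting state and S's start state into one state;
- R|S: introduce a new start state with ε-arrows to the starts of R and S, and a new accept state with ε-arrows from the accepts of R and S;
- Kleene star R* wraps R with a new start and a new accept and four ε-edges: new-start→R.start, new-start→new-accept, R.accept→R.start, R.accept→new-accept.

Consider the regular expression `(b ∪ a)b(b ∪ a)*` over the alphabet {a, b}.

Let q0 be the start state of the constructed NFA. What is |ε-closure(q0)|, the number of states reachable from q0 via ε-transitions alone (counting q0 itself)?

3

Let C(F) = |ε-closure(F.start)| within fragment F, and note whether F accepts ε. Symbol fragments have C = 1 and do not accept ε. Then:
  b ∪ a → |closure| = 1 + 1 + 1 = 3 (the new accept is not ε-reachable since no branch accepts ε)
  b ∪ a → |closure| = 1 + 1 + 1 = 3 (the new accept is not ε-reachable since no branch accepts ε)
  (b ∪ a)* → the star's fresh start ε-reaches both the body's start and the fresh accept: |closure| = 2 + 3 = 5
  (b ∪ a)b(b ∪ a)* → same as the first factor's closure: |closure| = 3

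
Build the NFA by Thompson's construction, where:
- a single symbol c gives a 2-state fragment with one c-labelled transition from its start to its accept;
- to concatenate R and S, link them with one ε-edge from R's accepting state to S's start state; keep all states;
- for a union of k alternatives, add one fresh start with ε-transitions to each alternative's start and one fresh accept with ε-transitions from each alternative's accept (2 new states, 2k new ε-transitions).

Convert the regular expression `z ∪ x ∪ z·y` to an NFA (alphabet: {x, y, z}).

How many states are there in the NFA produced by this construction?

10

Recursing over subexpressions:
Each of the 4 symbol leaves contributes a 2-state fragment.
  z·y : 4 states
  z ∪ x ∪ z·y : 10 states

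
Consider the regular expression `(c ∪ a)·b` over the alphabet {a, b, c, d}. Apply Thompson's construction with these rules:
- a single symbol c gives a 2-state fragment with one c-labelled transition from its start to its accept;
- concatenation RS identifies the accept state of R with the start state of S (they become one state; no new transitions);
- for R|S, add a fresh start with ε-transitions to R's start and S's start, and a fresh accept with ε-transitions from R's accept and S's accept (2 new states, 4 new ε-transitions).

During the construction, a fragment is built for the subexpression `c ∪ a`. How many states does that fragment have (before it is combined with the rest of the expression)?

Fragment for `c ∪ a`:
Each of the 2 symbol leaves contributes a 2-state fragment.
  c ∪ a → 6 states

6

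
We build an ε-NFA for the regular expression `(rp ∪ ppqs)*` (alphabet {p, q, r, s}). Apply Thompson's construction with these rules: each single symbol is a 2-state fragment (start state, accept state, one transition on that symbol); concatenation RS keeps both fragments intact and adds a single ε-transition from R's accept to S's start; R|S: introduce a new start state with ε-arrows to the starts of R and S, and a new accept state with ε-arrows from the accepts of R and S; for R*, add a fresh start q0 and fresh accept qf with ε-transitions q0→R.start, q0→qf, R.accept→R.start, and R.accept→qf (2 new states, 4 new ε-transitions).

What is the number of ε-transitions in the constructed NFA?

Per subexpression:
Each of the 6 symbol leaves contributes 0 ε-transitions.
  rp → 1 ε-transition
  ppqs → 3 ε-transitions
  rp ∪ ppqs → 8 ε-transitions
  (rp ∪ ppqs)* → 12 ε-transitions

12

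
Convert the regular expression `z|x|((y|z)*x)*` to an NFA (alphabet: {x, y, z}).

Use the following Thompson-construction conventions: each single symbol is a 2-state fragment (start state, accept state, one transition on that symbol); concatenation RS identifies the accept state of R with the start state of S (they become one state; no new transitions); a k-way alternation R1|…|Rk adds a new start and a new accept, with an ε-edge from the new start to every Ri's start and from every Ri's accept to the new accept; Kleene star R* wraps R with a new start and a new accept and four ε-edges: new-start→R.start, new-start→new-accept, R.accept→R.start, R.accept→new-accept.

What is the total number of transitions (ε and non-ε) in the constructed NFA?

23

Recursing over subexpressions:
Each of the 5 symbol leaves contributes 1 transition (1 symbol, 0 ε).
  y|z — 6 transitions (2 symbol, 4 ε)
  (y|z)* — 10 transitions (2 symbol, 8 ε)
  (y|z)*x — 11 transitions (3 symbol, 8 ε)
  ((y|z)*x)* — 15 transitions (3 symbol, 12 ε)
  z|x|((y|z)*x)* — 23 transitions (5 symbol, 18 ε)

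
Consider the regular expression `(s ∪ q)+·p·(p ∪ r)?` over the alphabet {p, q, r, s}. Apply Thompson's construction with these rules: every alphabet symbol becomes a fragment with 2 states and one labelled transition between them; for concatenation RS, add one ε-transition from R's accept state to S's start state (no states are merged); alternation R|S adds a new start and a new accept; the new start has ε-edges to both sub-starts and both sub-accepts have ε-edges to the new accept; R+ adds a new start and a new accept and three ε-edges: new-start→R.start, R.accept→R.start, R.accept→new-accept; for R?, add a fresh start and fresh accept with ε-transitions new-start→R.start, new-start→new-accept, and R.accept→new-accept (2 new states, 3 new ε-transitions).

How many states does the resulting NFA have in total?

Bottom-up over the parse tree:
Each of the 5 symbol leaves contributes a 2-state fragment.
  s ∪ q — 6 states
  (s ∪ q)+ — 8 states
  p ∪ r — 6 states
  (p ∪ r)? — 8 states
  (s ∪ q)+·p·(p ∪ r)? — 18 states

18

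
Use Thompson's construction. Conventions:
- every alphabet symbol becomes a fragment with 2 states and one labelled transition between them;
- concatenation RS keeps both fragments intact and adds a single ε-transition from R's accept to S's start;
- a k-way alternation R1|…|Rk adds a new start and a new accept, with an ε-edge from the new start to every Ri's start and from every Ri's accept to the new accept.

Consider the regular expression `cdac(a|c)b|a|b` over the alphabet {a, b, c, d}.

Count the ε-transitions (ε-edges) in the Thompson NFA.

Per subexpression:
Each of the 9 symbol leaves contributes 0 ε-transitions.
  a|c — 4 ε-transitions
  cdac(a|c)b — 9 ε-transitions
  cdac(a|c)b|a|b — 15 ε-transitions

15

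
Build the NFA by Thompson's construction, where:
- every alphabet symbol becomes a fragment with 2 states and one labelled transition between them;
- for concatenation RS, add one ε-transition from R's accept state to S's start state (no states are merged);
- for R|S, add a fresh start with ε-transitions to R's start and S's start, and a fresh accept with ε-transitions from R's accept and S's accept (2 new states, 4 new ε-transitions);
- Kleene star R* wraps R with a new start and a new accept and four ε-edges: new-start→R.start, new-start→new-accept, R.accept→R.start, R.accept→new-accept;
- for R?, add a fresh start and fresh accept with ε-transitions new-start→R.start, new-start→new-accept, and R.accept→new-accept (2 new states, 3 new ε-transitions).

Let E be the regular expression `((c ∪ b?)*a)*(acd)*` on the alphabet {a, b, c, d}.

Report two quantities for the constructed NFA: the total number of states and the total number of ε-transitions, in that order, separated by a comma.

Per subexpression:
Each of the 6 symbol leaves contributes 2 states and 0 ε-transitions.
  b? : 4 states, 3 ε-transitions
  c ∪ b? : 8 states, 7 ε-transitions
  (c ∪ b?)* : 10 states, 11 ε-transitions
  (c ∪ b?)*a : 12 states, 12 ε-transitions
  ((c ∪ b?)*a)* : 14 states, 16 ε-transitions
  acd : 6 states, 2 ε-transitions
  (acd)* : 8 states, 6 ε-transitions
  ((c ∪ b?)*a)*(acd)* : 22 states, 23 ε-transitions

22, 23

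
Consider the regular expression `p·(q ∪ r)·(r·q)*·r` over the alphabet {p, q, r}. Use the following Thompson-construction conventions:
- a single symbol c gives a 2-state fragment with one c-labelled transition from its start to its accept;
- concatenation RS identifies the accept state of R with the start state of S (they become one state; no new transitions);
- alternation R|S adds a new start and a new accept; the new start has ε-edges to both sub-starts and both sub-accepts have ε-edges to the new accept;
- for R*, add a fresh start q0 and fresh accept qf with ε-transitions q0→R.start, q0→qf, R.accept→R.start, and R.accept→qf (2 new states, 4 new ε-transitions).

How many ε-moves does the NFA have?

8

Bottom-up over the parse tree:
Each of the 6 symbol leaves contributes 0 ε-transitions.
  q ∪ r : 4 ε-transitions
  r·q : 0 ε-transitions
  (r·q)* : 4 ε-transitions
  p·(q ∪ r)·(r·q)*·r : 8 ε-transitions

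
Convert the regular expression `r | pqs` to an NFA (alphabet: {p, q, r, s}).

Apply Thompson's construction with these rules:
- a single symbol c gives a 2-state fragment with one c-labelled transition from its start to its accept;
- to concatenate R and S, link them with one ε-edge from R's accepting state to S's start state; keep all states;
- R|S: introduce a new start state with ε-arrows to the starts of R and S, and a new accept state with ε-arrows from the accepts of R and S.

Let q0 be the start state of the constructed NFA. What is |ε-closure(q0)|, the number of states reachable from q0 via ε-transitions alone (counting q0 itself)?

3

Let C(F) = |ε-closure(F.start)| within fragment F, and note whether F accepts ε. Symbol fragments have C = 1 and do not accept ε. Then:
  pqs → |closure| equals the left operand's closure size = 1 (its accept is not ε-reachable, so the closure stops there)
  r | pqs → new start ε-reaches every alternative's start; none of them accept ε, so the new accept is not reached: |closure| = 1 + 1 + 1 = 3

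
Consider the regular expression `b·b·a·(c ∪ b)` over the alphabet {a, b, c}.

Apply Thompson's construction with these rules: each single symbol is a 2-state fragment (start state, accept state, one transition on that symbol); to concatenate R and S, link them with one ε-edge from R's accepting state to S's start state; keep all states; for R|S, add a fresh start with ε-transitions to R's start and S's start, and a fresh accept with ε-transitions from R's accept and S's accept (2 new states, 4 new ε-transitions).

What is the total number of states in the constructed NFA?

12

Building bottom-up:
Each of the 5 symbol leaves contributes a 2-state fragment.
  c ∪ b = 6 states
  b·b·a·(c ∪ b) = 12 states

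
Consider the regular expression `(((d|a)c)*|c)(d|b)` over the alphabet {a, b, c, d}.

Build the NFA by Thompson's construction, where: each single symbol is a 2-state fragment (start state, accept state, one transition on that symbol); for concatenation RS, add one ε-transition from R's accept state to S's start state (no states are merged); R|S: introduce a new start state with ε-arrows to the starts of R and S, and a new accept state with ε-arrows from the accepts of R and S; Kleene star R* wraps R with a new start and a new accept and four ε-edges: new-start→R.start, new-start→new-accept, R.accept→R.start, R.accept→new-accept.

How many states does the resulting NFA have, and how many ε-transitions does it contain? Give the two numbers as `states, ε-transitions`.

Bottom-up over the parse tree:
Each of the 6 symbol leaves contributes 2 states and 0 ε-transitions.
  d|a = 6 states, 4 ε-transitions
  (d|a)c = 8 states, 5 ε-transitions
  ((d|a)c)* = 10 states, 9 ε-transitions
  ((d|a)c)*|c = 14 states, 13 ε-transitions
  d|b = 6 states, 4 ε-transitions
  (((d|a)c)*|c)(d|b) = 20 states, 18 ε-transitions

20, 18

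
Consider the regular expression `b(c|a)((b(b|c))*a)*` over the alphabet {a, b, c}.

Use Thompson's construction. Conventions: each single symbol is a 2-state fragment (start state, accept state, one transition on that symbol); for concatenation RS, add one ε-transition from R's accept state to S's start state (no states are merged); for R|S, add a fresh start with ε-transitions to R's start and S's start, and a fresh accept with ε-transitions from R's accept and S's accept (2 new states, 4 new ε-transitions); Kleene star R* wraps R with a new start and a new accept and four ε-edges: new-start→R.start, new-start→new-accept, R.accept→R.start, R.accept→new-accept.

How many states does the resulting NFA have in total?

22

Building bottom-up:
Each of the 7 symbol leaves contributes a 2-state fragment.
  c|a : 6 states
  b|c : 6 states
  b(b|c) : 8 states
  (b(b|c))* : 10 states
  (b(b|c))*a : 12 states
  ((b(b|c))*a)* : 14 states
  b(c|a)((b(b|c))*a)* : 22 states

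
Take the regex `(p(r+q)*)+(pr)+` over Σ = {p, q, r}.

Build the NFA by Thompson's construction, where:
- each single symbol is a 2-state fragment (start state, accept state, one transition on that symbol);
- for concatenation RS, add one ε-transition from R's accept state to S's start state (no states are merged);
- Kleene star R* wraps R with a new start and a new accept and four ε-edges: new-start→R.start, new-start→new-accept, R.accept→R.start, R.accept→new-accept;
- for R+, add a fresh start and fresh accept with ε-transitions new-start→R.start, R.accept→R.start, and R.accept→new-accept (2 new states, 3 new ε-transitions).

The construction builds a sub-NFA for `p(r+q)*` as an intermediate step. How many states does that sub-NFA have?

Fragment for `p(r+q)*`:
Each of the 3 symbol leaves contributes a 2-state fragment.
  r+ : 4 states
  r+q : 6 states
  (r+q)* : 8 states
  p(r+q)* : 10 states

10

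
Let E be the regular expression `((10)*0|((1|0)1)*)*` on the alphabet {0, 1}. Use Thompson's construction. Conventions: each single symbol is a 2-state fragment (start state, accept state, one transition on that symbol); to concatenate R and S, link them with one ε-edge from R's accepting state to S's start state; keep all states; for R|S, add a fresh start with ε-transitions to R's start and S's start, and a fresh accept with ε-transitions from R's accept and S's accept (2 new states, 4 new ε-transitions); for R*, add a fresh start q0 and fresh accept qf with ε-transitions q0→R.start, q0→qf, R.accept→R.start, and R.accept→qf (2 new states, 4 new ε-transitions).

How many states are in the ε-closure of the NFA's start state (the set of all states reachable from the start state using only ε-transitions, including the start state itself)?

13

Work bottom-up. For each fragment F, track |ε-closure(F.start)| and whether F's accept lies in that closure (i.e. whether F accepts ε). A single-symbol fragment has closure size 1 and does not accept ε.
  10 — |ε-closure| equals the left operand's closure size = 1 (its accept is not ε-reachable, so the closure stops there)
  (10)* — the star's fresh start ε-reaches both the body's start and the fresh accept: |ε-closure| = 2 + 1 = 3
  (10)*0 — |ε-closure| = 3 + 1 = 4 (closure spills across the concat boundary because the left factor accepts ε)
  1|0 — new start ε-reaches every alternative's start; none of them accept ε, so the new accept is not reached: |ε-closure| = 1 + 1 + 1 = 3
  (1|0)1 — same as the first factor's closure: |ε-closure| = 3
  ((1|0)1)* — the star's fresh start ε-reaches both the body's start and the fresh accept: |ε-closure| = 2 + 3 = 5
  (10)*0|((1|0)1)* — new start ε-reaches every alternative's start; at least one alternative accepts ε, so the union's new accept is reached too: |ε-closure| = 1 + 4 + 5 + 1 = 11
  ((10)*0|((1|0)1)*)* — |ε-closure| = 1 (new start) + 11 (body) + 1 (new accept) = 13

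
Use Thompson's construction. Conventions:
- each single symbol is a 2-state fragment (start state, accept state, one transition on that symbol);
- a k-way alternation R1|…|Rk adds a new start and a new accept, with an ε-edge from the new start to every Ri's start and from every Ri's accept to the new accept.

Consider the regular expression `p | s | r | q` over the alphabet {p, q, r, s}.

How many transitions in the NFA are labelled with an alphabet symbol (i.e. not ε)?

4

Building bottom-up:
Each of the 4 symbol leaves contributes exactly 1 symbol transition.
  p | s | r | q — 4 symbol transitions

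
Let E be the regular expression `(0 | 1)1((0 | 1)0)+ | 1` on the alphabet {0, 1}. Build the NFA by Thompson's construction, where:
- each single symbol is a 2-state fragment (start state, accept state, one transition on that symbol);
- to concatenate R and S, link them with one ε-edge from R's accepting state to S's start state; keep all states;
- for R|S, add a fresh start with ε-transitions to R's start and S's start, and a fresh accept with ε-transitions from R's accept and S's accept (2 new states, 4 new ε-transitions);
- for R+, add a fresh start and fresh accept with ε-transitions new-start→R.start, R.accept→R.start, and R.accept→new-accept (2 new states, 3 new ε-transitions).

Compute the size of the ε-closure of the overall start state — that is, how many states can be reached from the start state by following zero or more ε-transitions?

5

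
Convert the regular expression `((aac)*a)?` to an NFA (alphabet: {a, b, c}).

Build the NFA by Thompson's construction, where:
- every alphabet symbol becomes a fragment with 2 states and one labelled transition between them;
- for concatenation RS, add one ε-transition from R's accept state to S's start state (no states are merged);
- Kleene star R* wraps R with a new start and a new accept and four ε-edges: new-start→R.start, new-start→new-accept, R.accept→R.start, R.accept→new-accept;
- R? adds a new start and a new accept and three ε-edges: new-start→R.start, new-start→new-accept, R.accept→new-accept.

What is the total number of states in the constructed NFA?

By structural recursion:
Each of the 4 symbol leaves contributes a 2-state fragment.
  aac → 6 states
  (aac)* → 8 states
  (aac)*a → 10 states
  ((aac)*a)? → 12 states

12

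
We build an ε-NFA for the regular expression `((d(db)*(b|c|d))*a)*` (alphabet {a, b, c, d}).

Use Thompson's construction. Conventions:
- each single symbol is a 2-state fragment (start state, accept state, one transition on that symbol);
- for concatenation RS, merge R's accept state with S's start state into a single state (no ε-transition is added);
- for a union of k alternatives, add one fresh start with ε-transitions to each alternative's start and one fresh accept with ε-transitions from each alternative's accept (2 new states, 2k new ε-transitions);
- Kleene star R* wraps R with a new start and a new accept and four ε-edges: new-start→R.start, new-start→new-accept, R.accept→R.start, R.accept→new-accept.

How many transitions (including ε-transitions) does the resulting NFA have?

25

Bottom-up over the parse tree:
Each of the 7 symbol leaves contributes 1 transition (1 symbol, 0 ε).
  db — 2 transitions (2 symbol, 0 ε)
  (db)* — 6 transitions (2 symbol, 4 ε)
  b|c|d — 9 transitions (3 symbol, 6 ε)
  d(db)*(b|c|d) — 16 transitions (6 symbol, 10 ε)
  (d(db)*(b|c|d))* — 20 transitions (6 symbol, 14 ε)
  (d(db)*(b|c|d))*a — 21 transitions (7 symbol, 14 ε)
  ((d(db)*(b|c|d))*a)* — 25 transitions (7 symbol, 18 ε)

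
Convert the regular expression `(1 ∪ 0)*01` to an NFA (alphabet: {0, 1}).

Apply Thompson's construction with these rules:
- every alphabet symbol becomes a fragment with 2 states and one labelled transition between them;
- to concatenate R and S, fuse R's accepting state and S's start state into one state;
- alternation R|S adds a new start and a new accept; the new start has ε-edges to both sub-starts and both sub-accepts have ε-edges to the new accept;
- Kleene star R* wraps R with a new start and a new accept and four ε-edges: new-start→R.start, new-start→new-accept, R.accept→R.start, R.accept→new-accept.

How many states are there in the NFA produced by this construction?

10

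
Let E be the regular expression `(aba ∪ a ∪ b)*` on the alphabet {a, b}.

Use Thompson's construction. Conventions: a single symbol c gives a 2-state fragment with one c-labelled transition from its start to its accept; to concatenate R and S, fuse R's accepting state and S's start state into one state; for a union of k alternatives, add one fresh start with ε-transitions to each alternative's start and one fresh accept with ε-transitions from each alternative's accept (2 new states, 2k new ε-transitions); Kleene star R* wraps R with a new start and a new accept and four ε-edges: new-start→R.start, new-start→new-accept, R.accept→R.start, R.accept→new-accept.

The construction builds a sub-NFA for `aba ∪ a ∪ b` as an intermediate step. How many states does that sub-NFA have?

Fragment for `aba ∪ a ∪ b`:
Each of the 5 symbol leaves contributes a 2-state fragment.
  aba — 4 states
  aba ∪ a ∪ b — 10 states

10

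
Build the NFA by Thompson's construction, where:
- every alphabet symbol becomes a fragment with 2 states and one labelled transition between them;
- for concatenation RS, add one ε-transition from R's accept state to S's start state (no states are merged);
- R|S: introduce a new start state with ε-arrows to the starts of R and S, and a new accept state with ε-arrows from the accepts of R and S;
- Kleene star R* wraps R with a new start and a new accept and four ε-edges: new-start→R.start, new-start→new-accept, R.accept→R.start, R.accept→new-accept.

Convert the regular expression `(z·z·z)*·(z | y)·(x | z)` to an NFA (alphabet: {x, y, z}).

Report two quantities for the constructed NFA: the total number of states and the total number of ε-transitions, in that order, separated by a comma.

By structural recursion:
Each of the 7 symbol leaves contributes 2 states and 0 ε-transitions.
  z·z·z : 6 states, 2 ε-transitions
  (z·z·z)* : 8 states, 6 ε-transitions
  z | y : 6 states, 4 ε-transitions
  x | z : 6 states, 4 ε-transitions
  (z·z·z)*·(z | y)·(x | z) : 20 states, 16 ε-transitions

20, 16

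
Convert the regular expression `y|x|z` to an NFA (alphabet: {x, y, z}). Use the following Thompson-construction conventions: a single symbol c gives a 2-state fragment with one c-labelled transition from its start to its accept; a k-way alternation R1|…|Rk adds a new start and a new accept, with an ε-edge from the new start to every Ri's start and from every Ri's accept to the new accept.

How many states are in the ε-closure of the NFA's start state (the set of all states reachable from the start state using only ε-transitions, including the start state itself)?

4

Let C(F) = |ε-closure(F.start)| within fragment F, and note whether F accepts ε. Symbol fragments have C = 1 and do not accept ε. Then:
  y|x|z — new start ε-reaches every alternative's start; none of them accept ε, so the new accept is not reached: |ε-closure| = 1 + 1 + 1 + 1 = 4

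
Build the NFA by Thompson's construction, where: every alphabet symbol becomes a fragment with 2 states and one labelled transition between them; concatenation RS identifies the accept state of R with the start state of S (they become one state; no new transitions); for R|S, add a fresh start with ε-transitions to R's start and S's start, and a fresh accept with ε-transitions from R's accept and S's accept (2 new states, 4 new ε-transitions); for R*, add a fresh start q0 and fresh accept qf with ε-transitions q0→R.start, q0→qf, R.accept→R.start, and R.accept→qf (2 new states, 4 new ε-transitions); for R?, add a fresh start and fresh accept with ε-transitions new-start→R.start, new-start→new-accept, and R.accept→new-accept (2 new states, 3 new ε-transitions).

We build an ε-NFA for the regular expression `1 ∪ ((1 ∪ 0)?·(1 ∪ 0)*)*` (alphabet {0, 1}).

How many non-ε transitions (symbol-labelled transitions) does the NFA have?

5

Building bottom-up:
Each of the 5 symbol leaves contributes exactly 1 symbol transition.
  1 ∪ 0 = 2 symbol transitions
  (1 ∪ 0)? = 2 symbol transitions
  1 ∪ 0 = 2 symbol transitions
  (1 ∪ 0)* = 2 symbol transitions
  (1 ∪ 0)?·(1 ∪ 0)* = 4 symbol transitions
  ((1 ∪ 0)?·(1 ∪ 0)*)* = 4 symbol transitions
  1 ∪ ((1 ∪ 0)?·(1 ∪ 0)*)* = 5 symbol transitions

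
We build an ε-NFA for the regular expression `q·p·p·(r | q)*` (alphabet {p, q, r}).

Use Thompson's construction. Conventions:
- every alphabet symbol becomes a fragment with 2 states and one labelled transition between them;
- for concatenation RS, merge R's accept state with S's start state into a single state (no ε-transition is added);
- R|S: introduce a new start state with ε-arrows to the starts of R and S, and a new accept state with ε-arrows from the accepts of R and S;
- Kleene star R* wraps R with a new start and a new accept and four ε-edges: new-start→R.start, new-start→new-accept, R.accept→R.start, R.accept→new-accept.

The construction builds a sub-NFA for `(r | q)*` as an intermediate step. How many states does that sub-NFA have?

Fragment for `(r | q)*`:
Each of the 2 symbol leaves contributes a 2-state fragment.
  r | q : 6 states
  (r | q)* : 8 states

8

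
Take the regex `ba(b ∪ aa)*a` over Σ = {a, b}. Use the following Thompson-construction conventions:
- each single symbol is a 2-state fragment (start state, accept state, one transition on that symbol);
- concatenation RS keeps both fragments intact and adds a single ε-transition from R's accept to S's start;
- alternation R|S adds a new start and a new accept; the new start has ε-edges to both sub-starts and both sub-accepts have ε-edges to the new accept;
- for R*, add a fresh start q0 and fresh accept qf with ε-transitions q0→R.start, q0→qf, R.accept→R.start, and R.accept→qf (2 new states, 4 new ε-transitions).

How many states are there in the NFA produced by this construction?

16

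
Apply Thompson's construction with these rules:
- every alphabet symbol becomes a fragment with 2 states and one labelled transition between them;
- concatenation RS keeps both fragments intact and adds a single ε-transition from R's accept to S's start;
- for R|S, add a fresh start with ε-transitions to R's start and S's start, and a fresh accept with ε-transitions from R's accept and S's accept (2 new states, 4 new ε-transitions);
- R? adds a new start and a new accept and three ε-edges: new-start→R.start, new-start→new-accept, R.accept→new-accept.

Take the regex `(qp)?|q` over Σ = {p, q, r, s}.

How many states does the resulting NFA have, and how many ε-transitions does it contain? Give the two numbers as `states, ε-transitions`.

10, 8

Bottom-up over the parse tree:
Each of the 3 symbol leaves contributes 2 states and 0 ε-transitions.
  qp = 4 states, 1 ε-transition
  (qp)? = 6 states, 4 ε-transitions
  (qp)?|q = 10 states, 8 ε-transitions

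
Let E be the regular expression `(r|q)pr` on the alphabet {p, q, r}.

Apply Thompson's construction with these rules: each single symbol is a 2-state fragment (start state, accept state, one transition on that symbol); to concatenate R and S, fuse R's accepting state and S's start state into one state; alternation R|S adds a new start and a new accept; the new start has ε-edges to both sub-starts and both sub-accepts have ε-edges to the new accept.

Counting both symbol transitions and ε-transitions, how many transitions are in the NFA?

Recursing over subexpressions:
Each of the 4 symbol leaves contributes 1 transition (1 symbol, 0 ε).
  r|q = 6 transitions (2 symbol, 4 ε)
  (r|q)pr = 8 transitions (4 symbol, 4 ε)

8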